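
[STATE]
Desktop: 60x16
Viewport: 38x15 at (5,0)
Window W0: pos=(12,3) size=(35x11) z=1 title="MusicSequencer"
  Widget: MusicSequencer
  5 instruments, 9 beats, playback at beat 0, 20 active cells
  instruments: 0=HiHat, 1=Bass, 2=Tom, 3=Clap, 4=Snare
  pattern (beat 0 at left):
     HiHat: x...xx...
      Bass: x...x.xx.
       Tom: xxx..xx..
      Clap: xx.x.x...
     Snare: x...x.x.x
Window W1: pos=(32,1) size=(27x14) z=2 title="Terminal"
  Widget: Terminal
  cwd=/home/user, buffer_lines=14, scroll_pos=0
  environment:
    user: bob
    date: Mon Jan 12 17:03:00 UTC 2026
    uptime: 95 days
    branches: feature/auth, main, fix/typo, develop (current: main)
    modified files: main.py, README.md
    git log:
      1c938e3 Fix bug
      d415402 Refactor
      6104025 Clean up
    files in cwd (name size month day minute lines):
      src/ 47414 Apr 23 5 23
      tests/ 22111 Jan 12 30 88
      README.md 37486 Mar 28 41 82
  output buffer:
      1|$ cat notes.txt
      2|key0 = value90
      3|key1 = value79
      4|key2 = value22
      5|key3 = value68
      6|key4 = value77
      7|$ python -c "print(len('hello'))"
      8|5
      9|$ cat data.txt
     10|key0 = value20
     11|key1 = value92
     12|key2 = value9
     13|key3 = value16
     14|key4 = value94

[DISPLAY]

                                      
                           ┏━━━━━━━━━━
                           ┃ Terminal 
       ┏━━━━━━━━━━━━━━━━━━━┠──────────
       ┃ MusicSequencer    ┃$ cat note
       ┠───────────────────┃key0 = val
       ┃      ▼12345678    ┃key1 = val
       ┃ HiHat█···██···    ┃key2 = val
       ┃  Bass█···█·██·    ┃key3 = val
       ┃   Tom███··██··    ┃key4 = val
       ┃  Clap██·█·█···    ┃$ python -
       ┃ Snare█···█·█·█    ┃5         
       ┃                   ┃$ cat data
       ┗━━━━━━━━━━━━━━━━━━━┃key0 = val
                           ┗━━━━━━━━━━


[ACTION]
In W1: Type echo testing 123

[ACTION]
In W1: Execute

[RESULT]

                                      
                           ┏━━━━━━━━━━
                           ┃ Terminal 
       ┏━━━━━━━━━━━━━━━━━━━┠──────────
       ┃ MusicSequencer    ┃5         
       ┠───────────────────┃$ cat data
       ┃      ▼12345678    ┃key0 = val
       ┃ HiHat█···██···    ┃key1 = val
       ┃  Bass█···█·██·    ┃key2 = val
       ┃   Tom███··██··    ┃key3 = val
       ┃  Clap██·█·█···    ┃key4 = val
       ┃ Snare█···█·█·█    ┃$ echo tes
       ┃                   ┃testing 12
       ┗━━━━━━━━━━━━━━━━━━━┃$ █       
                           ┗━━━━━━━━━━


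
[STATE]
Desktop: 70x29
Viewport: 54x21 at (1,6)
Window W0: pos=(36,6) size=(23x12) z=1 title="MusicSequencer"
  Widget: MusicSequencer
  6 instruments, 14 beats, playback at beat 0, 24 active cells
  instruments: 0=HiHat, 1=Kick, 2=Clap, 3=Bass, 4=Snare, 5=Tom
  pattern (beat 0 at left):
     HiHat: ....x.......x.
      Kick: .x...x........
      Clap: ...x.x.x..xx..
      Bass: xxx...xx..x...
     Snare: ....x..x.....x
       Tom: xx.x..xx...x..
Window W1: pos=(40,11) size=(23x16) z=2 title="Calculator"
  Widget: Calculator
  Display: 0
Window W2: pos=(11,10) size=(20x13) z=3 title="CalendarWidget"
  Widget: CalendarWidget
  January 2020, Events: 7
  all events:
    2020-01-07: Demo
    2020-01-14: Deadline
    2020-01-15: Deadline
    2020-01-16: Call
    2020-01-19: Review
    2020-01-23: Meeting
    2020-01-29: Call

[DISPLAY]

                                   ┏━━━━━━━━━━━━━━━━━━
                                   ┃ MusicSequencer   
                                   ┠──────────────────
                                   ┃      ▼12345678901
          ┏━━━━━━━━━━━━━━━━━━┓     ┃ HiHat····█·······
          ┃ CalendarWidget   ┃     ┃  K┏━━━━━━━━━━━━━━
          ┠──────────────────┨     ┃  C┃ Calculator   
          ┃   January 2020   ┃     ┃  B┠──────────────
          ┃Mo Tu We Th Fr Sa ┃     ┃ Sn┃              
          ┃       1  2  3  4 ┃     ┃   ┃┌───┬───┬───┬─
          ┃ 6  7*  8  9 10 11┃     ┃   ┃│ 7 │ 8 │ 9 │ 
          ┃13 14* 15* 16* 17 ┃     ┗━━━┃├───┼───┼───┼─
          ┃20 21 22 23* 24 25┃         ┃│ 4 │ 5 │ 6 │ 
          ┃27 28 29* 30 31   ┃         ┃├───┼───┼───┼─
          ┃                  ┃         ┃│ 1 │ 2 │ 3 │ 
          ┃                  ┃         ┃├───┼───┼───┼─
          ┗━━━━━━━━━━━━━━━━━━┛         ┃│ 0 │ . │ = │ 
                                       ┃├───┼───┼───┼─
                                       ┃│ C │ MC│ MR│ 
                                       ┃└───┴───┴───┴─
                                       ┗━━━━━━━━━━━━━━


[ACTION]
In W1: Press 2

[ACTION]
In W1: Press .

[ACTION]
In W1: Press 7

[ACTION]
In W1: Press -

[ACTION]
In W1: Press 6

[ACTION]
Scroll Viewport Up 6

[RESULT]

                                                      
                                                      
                                                      
                                                      
                                                      
                                                      
                                   ┏━━━━━━━━━━━━━━━━━━
                                   ┃ MusicSequencer   
                                   ┠──────────────────
                                   ┃      ▼12345678901
          ┏━━━━━━━━━━━━━━━━━━┓     ┃ HiHat····█·······
          ┃ CalendarWidget   ┃     ┃  K┏━━━━━━━━━━━━━━
          ┠──────────────────┨     ┃  C┃ Calculator   
          ┃   January 2020   ┃     ┃  B┠──────────────
          ┃Mo Tu We Th Fr Sa ┃     ┃ Sn┃              
          ┃       1  2  3  4 ┃     ┃   ┃┌───┬───┬───┬─
          ┃ 6  7*  8  9 10 11┃     ┃   ┃│ 7 │ 8 │ 9 │ 
          ┃13 14* 15* 16* 17 ┃     ┗━━━┃├───┼───┼───┼─
          ┃20 21 22 23* 24 25┃         ┃│ 4 │ 5 │ 6 │ 
          ┃27 28 29* 30 31   ┃         ┃├───┼───┼───┼─
          ┃                  ┃         ┃│ 1 │ 2 │ 3 │ 


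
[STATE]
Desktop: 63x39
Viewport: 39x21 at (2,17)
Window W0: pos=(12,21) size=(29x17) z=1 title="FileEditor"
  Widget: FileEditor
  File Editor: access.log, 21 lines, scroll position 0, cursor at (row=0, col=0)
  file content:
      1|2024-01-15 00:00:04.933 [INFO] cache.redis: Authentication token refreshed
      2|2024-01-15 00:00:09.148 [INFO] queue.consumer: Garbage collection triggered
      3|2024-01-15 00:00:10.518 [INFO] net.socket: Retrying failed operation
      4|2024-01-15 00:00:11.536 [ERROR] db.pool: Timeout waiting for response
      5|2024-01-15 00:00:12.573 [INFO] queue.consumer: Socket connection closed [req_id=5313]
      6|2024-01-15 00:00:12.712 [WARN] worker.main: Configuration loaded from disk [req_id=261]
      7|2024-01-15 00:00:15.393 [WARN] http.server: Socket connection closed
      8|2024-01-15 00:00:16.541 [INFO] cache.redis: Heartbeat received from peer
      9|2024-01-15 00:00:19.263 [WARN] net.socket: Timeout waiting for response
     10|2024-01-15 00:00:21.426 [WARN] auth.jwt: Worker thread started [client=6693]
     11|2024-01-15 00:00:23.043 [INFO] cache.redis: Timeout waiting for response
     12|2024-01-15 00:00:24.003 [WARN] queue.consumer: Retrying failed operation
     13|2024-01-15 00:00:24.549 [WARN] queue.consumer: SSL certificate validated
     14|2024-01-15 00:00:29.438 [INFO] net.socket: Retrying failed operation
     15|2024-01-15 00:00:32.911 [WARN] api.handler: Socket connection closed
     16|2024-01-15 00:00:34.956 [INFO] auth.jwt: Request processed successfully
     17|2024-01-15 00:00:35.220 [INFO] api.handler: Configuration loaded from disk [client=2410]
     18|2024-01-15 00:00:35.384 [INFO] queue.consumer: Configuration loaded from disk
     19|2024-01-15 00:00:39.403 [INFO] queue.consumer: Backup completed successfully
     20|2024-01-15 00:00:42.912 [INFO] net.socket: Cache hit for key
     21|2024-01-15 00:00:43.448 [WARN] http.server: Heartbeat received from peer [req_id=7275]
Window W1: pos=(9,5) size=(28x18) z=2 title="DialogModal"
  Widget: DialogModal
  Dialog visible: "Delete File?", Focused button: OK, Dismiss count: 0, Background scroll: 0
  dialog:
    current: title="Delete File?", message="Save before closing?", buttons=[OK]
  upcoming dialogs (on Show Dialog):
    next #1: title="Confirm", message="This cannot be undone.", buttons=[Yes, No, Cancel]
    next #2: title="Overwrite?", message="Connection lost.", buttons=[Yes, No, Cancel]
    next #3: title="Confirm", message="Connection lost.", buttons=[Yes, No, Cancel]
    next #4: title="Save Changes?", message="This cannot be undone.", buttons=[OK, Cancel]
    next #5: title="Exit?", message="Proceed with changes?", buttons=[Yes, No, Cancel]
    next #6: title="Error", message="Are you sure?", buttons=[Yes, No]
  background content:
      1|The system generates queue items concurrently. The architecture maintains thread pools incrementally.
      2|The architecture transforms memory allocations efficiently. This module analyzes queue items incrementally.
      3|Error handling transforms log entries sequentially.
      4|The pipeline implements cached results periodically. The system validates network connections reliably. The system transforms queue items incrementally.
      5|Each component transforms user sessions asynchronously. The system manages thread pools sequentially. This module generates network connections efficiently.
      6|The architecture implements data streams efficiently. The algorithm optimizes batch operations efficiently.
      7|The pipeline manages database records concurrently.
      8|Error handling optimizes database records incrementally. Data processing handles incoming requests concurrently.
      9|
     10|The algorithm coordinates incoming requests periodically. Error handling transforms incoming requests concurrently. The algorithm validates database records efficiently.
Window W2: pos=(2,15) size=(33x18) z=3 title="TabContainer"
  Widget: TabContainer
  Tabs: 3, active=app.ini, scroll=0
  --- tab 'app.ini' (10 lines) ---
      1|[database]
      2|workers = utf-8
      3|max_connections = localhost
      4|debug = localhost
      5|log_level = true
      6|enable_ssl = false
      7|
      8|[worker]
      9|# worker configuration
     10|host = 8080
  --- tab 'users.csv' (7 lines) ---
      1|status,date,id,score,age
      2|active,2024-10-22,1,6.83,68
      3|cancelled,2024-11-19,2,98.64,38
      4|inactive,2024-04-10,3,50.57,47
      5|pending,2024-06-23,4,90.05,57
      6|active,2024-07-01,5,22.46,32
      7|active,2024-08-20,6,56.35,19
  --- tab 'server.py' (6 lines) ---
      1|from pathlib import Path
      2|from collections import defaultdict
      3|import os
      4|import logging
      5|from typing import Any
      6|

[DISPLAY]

┠───────────────────────────────┨ ┃    
┃[app.ini]│ users.csv │ server.p┃ ┃    
┃───────────────────────────────┃ ┃    
┃[database]                     ┃ ┃    
┃workers = utf-8                ┃ ┃━━━┓
┃max_connections = localhost    ┃━┛   ┃
┃debug = localhost              ┃─────┨
┃log_level = true               ┃3 [I▲┃
┃enable_ssl = false             ┃8 [I█┃
┃                               ┃8 [I░┃
┃[worker]                       ┃6 [E░┃
┃# worker configuration         ┃3 [I░┃
┃host = 8080                    ┃2 [W░┃
┃                               ┃3 [W░┃
┃                               ┃1 [I░┃
┗━━━━━━━━━━━━━━━━━━━━━━━━━━━━━━━┛3 [W░┃
          ┃2024-01-15 00:00:21.426 [W░┃
          ┃2024-01-15 00:00:23.043 [I░┃
          ┃2024-01-15 00:00:24.003 [W░┃
          ┃2024-01-15 00:00:24.549 [W▼┃
          ┗━━━━━━━━━━━━━━━━━━━━━━━━━━━┛


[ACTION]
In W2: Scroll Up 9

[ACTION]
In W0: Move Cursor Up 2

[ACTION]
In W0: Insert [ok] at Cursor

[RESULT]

┠───────────────────────────────┨ ┃    
┃[app.ini]│ users.csv │ server.p┃ ┃    
┃───────────────────────────────┃ ┃    
┃[database]                     ┃ ┃    
┃workers = utf-8                ┃ ┃━━━┓
┃max_connections = localhost    ┃━┛   ┃
┃debug = localhost              ┃─────┨
┃log_level = true               ┃933 ▲┃
┃enable_ssl = false             ┃8 [I█┃
┃                               ┃8 [I░┃
┃[worker]                       ┃6 [E░┃
┃# worker configuration         ┃3 [I░┃
┃host = 8080                    ┃2 [W░┃
┃                               ┃3 [W░┃
┃                               ┃1 [I░┃
┗━━━━━━━━━━━━━━━━━━━━━━━━━━━━━━━┛3 [W░┃
          ┃2024-01-15 00:00:21.426 [W░┃
          ┃2024-01-15 00:00:23.043 [I░┃
          ┃2024-01-15 00:00:24.003 [W░┃
          ┃2024-01-15 00:00:24.549 [W▼┃
          ┗━━━━━━━━━━━━━━━━━━━━━━━━━━━┛


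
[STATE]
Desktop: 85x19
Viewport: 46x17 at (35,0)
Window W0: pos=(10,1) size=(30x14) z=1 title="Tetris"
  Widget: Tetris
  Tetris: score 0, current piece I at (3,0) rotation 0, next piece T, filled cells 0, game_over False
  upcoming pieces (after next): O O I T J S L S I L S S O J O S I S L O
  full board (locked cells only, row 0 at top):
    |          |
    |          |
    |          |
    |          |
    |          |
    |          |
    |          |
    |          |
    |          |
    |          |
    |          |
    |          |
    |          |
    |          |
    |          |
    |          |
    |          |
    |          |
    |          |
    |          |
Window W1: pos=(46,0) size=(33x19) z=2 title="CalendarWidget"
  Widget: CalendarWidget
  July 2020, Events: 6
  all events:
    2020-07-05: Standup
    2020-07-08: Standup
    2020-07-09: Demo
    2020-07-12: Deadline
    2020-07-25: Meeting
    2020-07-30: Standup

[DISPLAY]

           ┏━━━━━━━━━━━━━━━━━━━━━━━━━━━━━━━┓  
━━━━┓      ┃ CalendarWidget                ┃  
    ┃      ┠───────────────────────────────┨  
────┨      ┃           July 2020           ┃  
    ┃      ┃Mo Tu We Th Fr Sa Su           ┃  
    ┃      ┃       1  2  3  4  5*          ┃  
    ┃      ┃ 6  7  8*  9* 10 11 12*        ┃  
    ┃      ┃13 14 15 16 17 18 19           ┃  
    ┃      ┃20 21 22 23 24 25* 26          ┃  
    ┃      ┃27 28 29 30* 31                ┃  
    ┃      ┃                               ┃  
    ┃      ┃                               ┃  
    ┃      ┃                               ┃  
    ┃      ┃                               ┃  
━━━━┛      ┃                               ┃  
           ┃                               ┃  
           ┃                               ┃  


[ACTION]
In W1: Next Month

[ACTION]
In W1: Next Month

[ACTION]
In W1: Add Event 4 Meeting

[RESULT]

           ┏━━━━━━━━━━━━━━━━━━━━━━━━━━━━━━━┓  
━━━━┓      ┃ CalendarWidget                ┃  
    ┃      ┠───────────────────────────────┨  
────┨      ┃         September 2020        ┃  
    ┃      ┃Mo Tu We Th Fr Sa Su           ┃  
    ┃      ┃    1  2  3  4*  5  6          ┃  
    ┃      ┃ 7  8  9 10 11 12 13           ┃  
    ┃      ┃14 15 16 17 18 19 20           ┃  
    ┃      ┃21 22 23 24 25 26 27           ┃  
    ┃      ┃28 29 30                       ┃  
    ┃      ┃                               ┃  
    ┃      ┃                               ┃  
    ┃      ┃                               ┃  
    ┃      ┃                               ┃  
━━━━┛      ┃                               ┃  
           ┃                               ┃  
           ┃                               ┃  


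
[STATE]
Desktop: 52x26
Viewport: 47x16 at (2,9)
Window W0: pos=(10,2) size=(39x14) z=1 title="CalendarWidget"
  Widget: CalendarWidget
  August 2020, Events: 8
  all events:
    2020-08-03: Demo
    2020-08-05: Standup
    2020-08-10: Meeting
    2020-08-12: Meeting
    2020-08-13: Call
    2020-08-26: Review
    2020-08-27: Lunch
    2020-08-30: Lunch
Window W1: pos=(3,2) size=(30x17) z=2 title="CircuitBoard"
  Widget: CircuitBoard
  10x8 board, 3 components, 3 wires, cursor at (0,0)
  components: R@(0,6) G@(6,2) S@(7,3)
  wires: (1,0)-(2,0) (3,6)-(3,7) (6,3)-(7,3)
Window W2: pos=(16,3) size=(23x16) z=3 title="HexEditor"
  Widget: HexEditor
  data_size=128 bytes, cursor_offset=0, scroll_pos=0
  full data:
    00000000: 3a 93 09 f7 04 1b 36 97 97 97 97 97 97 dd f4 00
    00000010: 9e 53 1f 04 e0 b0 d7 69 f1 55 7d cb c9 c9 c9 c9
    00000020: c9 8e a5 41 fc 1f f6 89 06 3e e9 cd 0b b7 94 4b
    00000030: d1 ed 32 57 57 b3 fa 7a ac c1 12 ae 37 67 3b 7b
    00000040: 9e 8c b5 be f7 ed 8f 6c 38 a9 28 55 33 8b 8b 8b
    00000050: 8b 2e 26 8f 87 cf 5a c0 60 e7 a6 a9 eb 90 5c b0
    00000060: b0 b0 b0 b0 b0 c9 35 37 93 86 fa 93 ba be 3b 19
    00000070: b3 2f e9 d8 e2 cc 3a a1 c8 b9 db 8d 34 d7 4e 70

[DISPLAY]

 ┃    │       ┃00000030  d1 ed 32 57┃         ┃
 ┃2   ·       ┃00000040  9e 8c b5 be┃         ┃
 ┃            ┃00000050  8b 2e 26 8f┃         ┃
 ┃3           ┃00000060  b0 b0 b0 b0┃         ┃
 ┃            ┃00000070  b3 2f e9 d8┃         ┃
 ┃4           ┃                     ┃         ┃
 ┃            ┃                     ┃━━━━━━━━━┛
 ┃5           ┃                     ┃          
 ┃            ┃                     ┃          
 ┗━━━━━━━━━━━━┗━━━━━━━━━━━━━━━━━━━━━┛          
                                               
                                               
                                               
                                               
                                               
                                               


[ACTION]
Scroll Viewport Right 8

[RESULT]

   │       ┃00000030  d1 ed 32 57┃         ┃   
   ·       ┃00000040  9e 8c b5 be┃         ┃   
           ┃00000050  8b 2e 26 8f┃         ┃   
           ┃00000060  b0 b0 b0 b0┃         ┃   
           ┃00000070  b3 2f e9 d8┃         ┃   
           ┃                     ┃         ┃   
           ┃                     ┃━━━━━━━━━┛   
           ┃                     ┃             
           ┃                     ┃             
━━━━━━━━━━━┗━━━━━━━━━━━━━━━━━━━━━┛             
                                               
                                               
                                               
                                               
                                               
                                               


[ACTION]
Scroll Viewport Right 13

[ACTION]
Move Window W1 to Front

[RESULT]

   │                       ┃32 57┃         ┃   
   ·                       ┃b5 be┃         ┃   
                           ┃26 8f┃         ┃   
                           ┃b0 b0┃         ┃   
                           ┃e9 d8┃         ┃   
                           ┃     ┃         ┃   
                           ┃     ┃━━━━━━━━━┛   
                           ┃     ┃             
                           ┃     ┃             
━━━━━━━━━━━━━━━━━━━━━━━━━━━┛━━━━━┛             
                                               
                                               
                                               
                                               
                                               
                                               


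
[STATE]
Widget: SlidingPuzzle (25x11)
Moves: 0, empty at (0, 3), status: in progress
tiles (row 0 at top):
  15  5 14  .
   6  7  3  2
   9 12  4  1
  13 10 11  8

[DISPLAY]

┌────┬────┬────┬────┐    
│ 15 │  5 │ 14 │    │    
├────┼────┼────┼────┤    
│  6 │  7 │  3 │  2 │    
├────┼────┼────┼────┤    
│  9 │ 12 │  4 │  1 │    
├────┼────┼────┼────┤    
│ 13 │ 10 │ 11 │  8 │    
└────┴────┴────┴────┘    
Moves: 0                 
                         


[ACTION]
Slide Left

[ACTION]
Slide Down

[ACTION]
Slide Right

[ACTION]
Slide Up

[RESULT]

┌────┬────┬────┬────┐    
│ 15 │  5 │  3 │ 14 │    
├────┼────┼────┼────┤    
│  6 │  7 │    │  2 │    
├────┼────┼────┼────┤    
│  9 │ 12 │  4 │  1 │    
├────┼────┼────┼────┤    
│ 13 │ 10 │ 11 │  8 │    
└────┴────┴────┴────┘    
Moves: 2                 
                         


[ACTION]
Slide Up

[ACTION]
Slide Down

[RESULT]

┌────┬────┬────┬────┐    
│ 15 │  5 │  3 │ 14 │    
├────┼────┼────┼────┤    
│  6 │  7 │    │  2 │    
├────┼────┼────┼────┤    
│  9 │ 12 │  4 │  1 │    
├────┼────┼────┼────┤    
│ 13 │ 10 │ 11 │  8 │    
└────┴────┴────┴────┘    
Moves: 4                 
                         


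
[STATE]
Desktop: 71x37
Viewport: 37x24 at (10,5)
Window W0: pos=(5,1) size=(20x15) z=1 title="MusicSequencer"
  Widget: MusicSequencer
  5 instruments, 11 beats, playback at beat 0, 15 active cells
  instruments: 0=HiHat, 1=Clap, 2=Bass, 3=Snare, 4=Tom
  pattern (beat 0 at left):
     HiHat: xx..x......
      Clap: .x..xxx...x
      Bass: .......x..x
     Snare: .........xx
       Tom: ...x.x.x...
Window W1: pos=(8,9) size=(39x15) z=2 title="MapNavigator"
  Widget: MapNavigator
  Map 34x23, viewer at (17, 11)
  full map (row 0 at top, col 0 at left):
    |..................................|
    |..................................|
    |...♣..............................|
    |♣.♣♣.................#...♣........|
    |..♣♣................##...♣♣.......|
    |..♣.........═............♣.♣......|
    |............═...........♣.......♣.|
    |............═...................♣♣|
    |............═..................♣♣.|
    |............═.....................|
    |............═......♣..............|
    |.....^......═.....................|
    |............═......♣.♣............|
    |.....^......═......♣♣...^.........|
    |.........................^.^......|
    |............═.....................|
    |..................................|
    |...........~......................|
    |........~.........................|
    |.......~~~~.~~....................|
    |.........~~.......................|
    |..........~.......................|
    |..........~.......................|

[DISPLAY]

at██··█······ ┃                      
ap·█··███···█ ┃                      
ss·······█··█ ┃                      
re·········██ ┃                      
━━━━━━━━━━━━━━━━━━━━━━━━━━━━━━━━━━━━┓
MapNavigator                        ┃
────────────────────────────────────┨
............═...........♣.......♣.  ┃
............═...................♣♣  ┃
............═..................♣♣.  ┃
............═.....................  ┃
............═......♣..............  ┃
.....^......═....@................  ┃
............═......♣.♣............  ┃
.....^......═......♣♣...^.........  ┃
.........................^.^......  ┃
............═.....................  ┃
..................................  ┃
━━━━━━━━━━━━━━━━━━━━━━━━━━━━━━━━━━━━┛
                                     
                                     
                                     
                                     
                                     


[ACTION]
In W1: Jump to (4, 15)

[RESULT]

at██··█······ ┃                      
ap·█··███···█ ┃                      
ss·······█··█ ┃                      
re·········██ ┃                      
━━━━━━━━━━━━━━━━━━━━━━━━━━━━━━━━━━━━┓
MapNavigator                        ┃
────────────────────────────────────┨
             ............═......♣...┃
             .....^......═..........┃
             ............═......♣.♣.┃
             .....^......═......♣♣..┃
             .......................┃
             ....@.......═..........┃
             .......................┃
             ...........~...........┃
             ........~..............┃
             .......~~~~.~~.........┃
             .........~~............┃
━━━━━━━━━━━━━━━━━━━━━━━━━━━━━━━━━━━━┛
                                     
                                     
                                     
                                     
                                     


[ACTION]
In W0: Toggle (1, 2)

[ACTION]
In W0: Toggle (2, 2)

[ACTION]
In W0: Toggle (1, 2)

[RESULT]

at██··█······ ┃                      
ap·█··███···█ ┃                      
ss··█····█··█ ┃                      
re·········██ ┃                      
━━━━━━━━━━━━━━━━━━━━━━━━━━━━━━━━━━━━┓
MapNavigator                        ┃
────────────────────────────────────┨
             ............═......♣...┃
             .....^......═..........┃
             ............═......♣.♣.┃
             .....^......═......♣♣..┃
             .......................┃
             ....@.......═..........┃
             .......................┃
             ...........~...........┃
             ........~..............┃
             .......~~~~.~~.........┃
             .........~~............┃
━━━━━━━━━━━━━━━━━━━━━━━━━━━━━━━━━━━━┛
                                     
                                     
                                     
                                     
                                     


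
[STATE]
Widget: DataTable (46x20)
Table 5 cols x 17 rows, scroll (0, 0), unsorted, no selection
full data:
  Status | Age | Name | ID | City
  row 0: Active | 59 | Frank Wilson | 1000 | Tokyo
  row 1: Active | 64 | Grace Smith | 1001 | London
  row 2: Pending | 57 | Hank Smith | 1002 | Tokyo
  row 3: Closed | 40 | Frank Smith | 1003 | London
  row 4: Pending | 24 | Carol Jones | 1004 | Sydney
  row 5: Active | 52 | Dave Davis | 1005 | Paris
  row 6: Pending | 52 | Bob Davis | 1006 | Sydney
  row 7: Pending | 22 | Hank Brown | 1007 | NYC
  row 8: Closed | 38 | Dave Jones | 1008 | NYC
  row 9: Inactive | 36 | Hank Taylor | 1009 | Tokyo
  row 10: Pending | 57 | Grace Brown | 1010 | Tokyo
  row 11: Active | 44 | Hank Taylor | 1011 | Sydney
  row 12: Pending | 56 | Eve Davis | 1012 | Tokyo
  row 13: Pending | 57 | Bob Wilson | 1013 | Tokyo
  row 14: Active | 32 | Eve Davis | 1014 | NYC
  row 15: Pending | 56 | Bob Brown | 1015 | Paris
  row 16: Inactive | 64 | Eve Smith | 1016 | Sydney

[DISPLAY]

Status  │Age│Name        │ID  │City           
────────┼───┼────────────┼────┼──────         
Active  │59 │Frank Wilson│1000│Tokyo          
Active  │64 │Grace Smith │1001│London         
Pending │57 │Hank Smith  │1002│Tokyo          
Closed  │40 │Frank Smith │1003│London         
Pending │24 │Carol Jones │1004│Sydney         
Active  │52 │Dave Davis  │1005│Paris          
Pending │52 │Bob Davis   │1006│Sydney         
Pending │22 │Hank Brown  │1007│NYC            
Closed  │38 │Dave Jones  │1008│NYC            
Inactive│36 │Hank Taylor │1009│Tokyo          
Pending │57 │Grace Brown │1010│Tokyo          
Active  │44 │Hank Taylor │1011│Sydney         
Pending │56 │Eve Davis   │1012│Tokyo          
Pending │57 │Bob Wilson  │1013│Tokyo          
Active  │32 │Eve Davis   │1014│NYC            
Pending │56 │Bob Brown   │1015│Paris          
Inactive│64 │Eve Smith   │1016│Sydney         
                                              


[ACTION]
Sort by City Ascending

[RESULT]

Status  │Age│Name        │ID  │City ▲         
────────┼───┼────────────┼────┼──────         
Active  │64 │Grace Smith │1001│London         
Closed  │40 │Frank Smith │1003│London         
Pending │22 │Hank Brown  │1007│NYC            
Closed  │38 │Dave Jones  │1008│NYC            
Active  │32 │Eve Davis   │1014│NYC            
Active  │52 │Dave Davis  │1005│Paris          
Pending │56 │Bob Brown   │1015│Paris          
Pending │24 │Carol Jones │1004│Sydney         
Pending │52 │Bob Davis   │1006│Sydney         
Active  │44 │Hank Taylor │1011│Sydney         
Inactive│64 │Eve Smith   │1016│Sydney         
Active  │59 │Frank Wilson│1000│Tokyo          
Pending │57 │Hank Smith  │1002│Tokyo          
Inactive│36 │Hank Taylor │1009│Tokyo          
Pending │57 │Grace Brown │1010│Tokyo          
Pending │56 │Eve Davis   │1012│Tokyo          
Pending │57 │Bob Wilson  │1013│Tokyo          
                                              


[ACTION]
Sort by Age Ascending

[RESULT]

Status  │Ag▲│Name        │ID  │City           
────────┼───┼────────────┼────┼──────         
Pending │22 │Hank Brown  │1007│NYC            
Pending │24 │Carol Jones │1004│Sydney         
Active  │32 │Eve Davis   │1014│NYC            
Inactive│36 │Hank Taylor │1009│Tokyo          
Closed  │38 │Dave Jones  │1008│NYC            
Closed  │40 │Frank Smith │1003│London         
Active  │44 │Hank Taylor │1011│Sydney         
Active  │52 │Dave Davis  │1005│Paris          
Pending │52 │Bob Davis   │1006│Sydney         
Pending │56 │Bob Brown   │1015│Paris          
Pending │56 │Eve Davis   │1012│Tokyo          
Pending │57 │Hank Smith  │1002│Tokyo          
Pending │57 │Grace Brown │1010│Tokyo          
Pending │57 │Bob Wilson  │1013│Tokyo          
Active  │59 │Frank Wilson│1000│Tokyo          
Active  │64 │Grace Smith │1001│London         
Inactive│64 │Eve Smith   │1016│Sydney         
                                              


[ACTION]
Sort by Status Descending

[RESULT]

Status ▼│Age│Name        │ID  │City           
────────┼───┼────────────┼────┼──────         
Pending │22 │Hank Brown  │1007│NYC            
Pending │24 │Carol Jones │1004│Sydney         
Pending │52 │Bob Davis   │1006│Sydney         
Pending │56 │Bob Brown   │1015│Paris          
Pending │56 │Eve Davis   │1012│Tokyo          
Pending │57 │Hank Smith  │1002│Tokyo          
Pending │57 │Grace Brown │1010│Tokyo          
Pending │57 │Bob Wilson  │1013│Tokyo          
Inactive│36 │Hank Taylor │1009│Tokyo          
Inactive│64 │Eve Smith   │1016│Sydney         
Closed  │38 │Dave Jones  │1008│NYC            
Closed  │40 │Frank Smith │1003│London         
Active  │32 │Eve Davis   │1014│NYC            
Active  │44 │Hank Taylor │1011│Sydney         
Active  │52 │Dave Davis  │1005│Paris          
Active  │59 │Frank Wilson│1000│Tokyo          
Active  │64 │Grace Smith │1001│London         
                                              


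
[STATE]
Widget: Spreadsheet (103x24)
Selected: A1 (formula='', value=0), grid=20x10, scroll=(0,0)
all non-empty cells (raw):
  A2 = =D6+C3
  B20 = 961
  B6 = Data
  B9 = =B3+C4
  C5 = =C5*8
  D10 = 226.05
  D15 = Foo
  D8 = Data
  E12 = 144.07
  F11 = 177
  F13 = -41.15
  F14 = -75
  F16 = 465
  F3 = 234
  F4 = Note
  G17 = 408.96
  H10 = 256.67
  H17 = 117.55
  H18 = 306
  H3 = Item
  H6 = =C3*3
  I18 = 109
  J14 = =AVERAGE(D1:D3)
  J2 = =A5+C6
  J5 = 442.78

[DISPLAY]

A1:                                                                                                    
       A       B       C       D       E       F       G       H       I       J                       
-------------------------------------------------------------------------------------------------------
  1      [0]       0       0       0       0       0       0       0       0       0                   
  2        0       0       0       0       0       0       0       0       0       0                   
  3        0       0       0       0       0     234       0Item           0       0                   
  4        0       0       0       0       0Note           0       0       0       0                   
  5        0       0#CIRC!         0       0       0       0       0       0  442.78                   
  6        0Data           0       0       0       0       0       0       0       0                   
  7        0       0       0       0       0       0       0       0       0       0                   
  8        0       0       0Data           0       0       0       0       0       0                   
  9        0       0       0       0       0       0       0       0       0       0                   
 10        0       0       0  226.05       0       0       0  256.67       0       0                   
 11        0       0       0       0       0     177       0       0       0       0                   
 12        0       0       0       0  144.07       0       0       0       0       0                   
 13        0       0       0       0       0  -41.15       0       0       0       0                   
 14        0       0       0       0       0     -75       0       0       0       0                   
 15        0       0       0Foo            0       0       0       0       0       0                   
 16        0       0       0       0       0     465       0       0       0       0                   
 17        0       0       0       0       0       0  408.96  117.55       0       0                   
 18        0       0       0       0       0       0       0     306     109       0                   
 19        0       0       0       0       0       0       0       0       0       0                   
 20        0     961       0       0       0       0       0       0       0       0                   
                                                                                                       


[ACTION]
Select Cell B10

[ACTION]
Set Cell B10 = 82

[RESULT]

B10: 82                                                                                                
       A       B       C       D       E       F       G       H       I       J                       
-------------------------------------------------------------------------------------------------------
  1        0       0       0       0       0       0       0       0       0       0                   
  2        0       0       0       0       0       0       0       0       0       0                   
  3        0       0       0       0       0     234       0Item           0       0                   
  4        0       0       0       0       0Note           0       0       0       0                   
  5        0       0#CIRC!         0       0       0       0       0       0  442.78                   
  6        0Data           0       0       0       0       0       0       0       0                   
  7        0       0       0       0       0       0       0       0       0       0                   
  8        0       0       0Data           0       0       0       0       0       0                   
  9        0       0       0       0       0       0       0       0       0       0                   
 10        0    [82]       0  226.05       0       0       0  256.67       0       0                   
 11        0       0       0       0       0     177       0       0       0       0                   
 12        0       0       0       0  144.07       0       0       0       0       0                   
 13        0       0       0       0       0  -41.15       0       0       0       0                   
 14        0       0       0       0       0     -75       0       0       0       0                   
 15        0       0       0Foo            0       0       0       0       0       0                   
 16        0       0       0       0       0     465       0       0       0       0                   
 17        0       0       0       0       0       0  408.96  117.55       0       0                   
 18        0       0       0       0       0       0       0     306     109       0                   
 19        0       0       0       0       0       0       0       0       0       0                   
 20        0     961       0       0       0       0       0       0       0       0                   
                                                                                                       
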